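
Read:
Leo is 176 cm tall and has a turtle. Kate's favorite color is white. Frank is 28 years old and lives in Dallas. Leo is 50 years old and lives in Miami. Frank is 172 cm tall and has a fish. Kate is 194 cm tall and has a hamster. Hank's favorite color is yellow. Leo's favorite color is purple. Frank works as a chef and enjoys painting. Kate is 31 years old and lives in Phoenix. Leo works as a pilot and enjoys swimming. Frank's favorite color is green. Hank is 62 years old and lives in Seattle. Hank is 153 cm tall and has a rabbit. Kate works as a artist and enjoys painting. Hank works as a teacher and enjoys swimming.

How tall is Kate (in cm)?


Kate is 194 cm tall

194


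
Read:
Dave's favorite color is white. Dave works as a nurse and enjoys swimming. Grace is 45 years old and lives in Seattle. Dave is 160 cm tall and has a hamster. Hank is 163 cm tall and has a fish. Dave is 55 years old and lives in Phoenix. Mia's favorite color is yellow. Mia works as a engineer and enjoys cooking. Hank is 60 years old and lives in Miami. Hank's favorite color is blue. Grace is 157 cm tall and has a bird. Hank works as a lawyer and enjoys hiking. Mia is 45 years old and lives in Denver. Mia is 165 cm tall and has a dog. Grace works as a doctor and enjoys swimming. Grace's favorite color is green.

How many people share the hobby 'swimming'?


Count: 2

2


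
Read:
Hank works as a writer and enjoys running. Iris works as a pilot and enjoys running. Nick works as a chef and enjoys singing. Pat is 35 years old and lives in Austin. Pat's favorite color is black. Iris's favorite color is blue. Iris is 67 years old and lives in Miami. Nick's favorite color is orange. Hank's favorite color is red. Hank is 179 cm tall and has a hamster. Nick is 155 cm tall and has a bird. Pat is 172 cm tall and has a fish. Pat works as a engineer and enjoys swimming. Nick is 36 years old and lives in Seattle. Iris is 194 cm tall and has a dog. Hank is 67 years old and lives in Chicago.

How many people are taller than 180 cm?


Taller than 180: 1

1


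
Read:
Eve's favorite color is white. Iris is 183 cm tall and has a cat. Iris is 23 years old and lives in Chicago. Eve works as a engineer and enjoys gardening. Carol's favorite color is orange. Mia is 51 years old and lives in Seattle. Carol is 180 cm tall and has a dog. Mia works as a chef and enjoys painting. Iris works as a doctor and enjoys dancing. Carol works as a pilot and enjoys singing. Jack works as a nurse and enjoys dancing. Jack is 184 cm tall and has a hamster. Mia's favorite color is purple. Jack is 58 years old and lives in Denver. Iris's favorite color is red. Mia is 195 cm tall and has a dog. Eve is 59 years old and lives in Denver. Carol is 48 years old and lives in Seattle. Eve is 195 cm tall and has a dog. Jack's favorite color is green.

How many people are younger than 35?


Filter: 1

1


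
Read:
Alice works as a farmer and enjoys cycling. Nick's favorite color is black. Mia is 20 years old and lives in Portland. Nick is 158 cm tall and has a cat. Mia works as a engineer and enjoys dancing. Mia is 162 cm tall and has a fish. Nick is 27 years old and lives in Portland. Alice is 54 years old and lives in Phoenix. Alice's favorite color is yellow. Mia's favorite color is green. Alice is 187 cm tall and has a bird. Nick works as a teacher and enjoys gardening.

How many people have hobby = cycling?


Count: 1

1


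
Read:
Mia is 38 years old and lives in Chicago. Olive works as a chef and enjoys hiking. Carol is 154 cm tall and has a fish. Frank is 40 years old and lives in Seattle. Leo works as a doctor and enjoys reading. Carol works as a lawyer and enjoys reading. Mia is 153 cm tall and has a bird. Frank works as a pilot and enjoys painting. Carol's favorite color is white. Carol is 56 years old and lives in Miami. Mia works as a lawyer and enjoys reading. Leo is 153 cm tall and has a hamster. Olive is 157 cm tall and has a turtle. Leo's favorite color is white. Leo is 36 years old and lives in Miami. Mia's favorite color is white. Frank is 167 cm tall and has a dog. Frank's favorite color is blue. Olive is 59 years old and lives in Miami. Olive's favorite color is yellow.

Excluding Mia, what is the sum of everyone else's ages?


Sum (excluding Mia): 191

191


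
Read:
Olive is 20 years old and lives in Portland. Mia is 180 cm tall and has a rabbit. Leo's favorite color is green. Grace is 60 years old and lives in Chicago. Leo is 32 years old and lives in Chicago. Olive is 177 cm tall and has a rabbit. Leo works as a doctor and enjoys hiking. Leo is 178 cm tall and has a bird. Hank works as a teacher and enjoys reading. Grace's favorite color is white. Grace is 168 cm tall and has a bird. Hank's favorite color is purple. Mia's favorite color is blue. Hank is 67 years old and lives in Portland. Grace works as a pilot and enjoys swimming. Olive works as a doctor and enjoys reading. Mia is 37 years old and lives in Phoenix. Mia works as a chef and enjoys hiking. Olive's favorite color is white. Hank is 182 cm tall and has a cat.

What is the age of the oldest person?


Oldest: Hank at 67

67


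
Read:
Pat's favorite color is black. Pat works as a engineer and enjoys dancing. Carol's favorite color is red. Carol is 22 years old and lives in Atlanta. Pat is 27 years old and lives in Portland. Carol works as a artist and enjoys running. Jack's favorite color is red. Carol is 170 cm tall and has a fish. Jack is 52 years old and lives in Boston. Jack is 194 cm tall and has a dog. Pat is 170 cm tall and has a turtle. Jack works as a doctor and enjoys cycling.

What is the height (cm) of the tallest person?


Tallest: Jack at 194 cm

194


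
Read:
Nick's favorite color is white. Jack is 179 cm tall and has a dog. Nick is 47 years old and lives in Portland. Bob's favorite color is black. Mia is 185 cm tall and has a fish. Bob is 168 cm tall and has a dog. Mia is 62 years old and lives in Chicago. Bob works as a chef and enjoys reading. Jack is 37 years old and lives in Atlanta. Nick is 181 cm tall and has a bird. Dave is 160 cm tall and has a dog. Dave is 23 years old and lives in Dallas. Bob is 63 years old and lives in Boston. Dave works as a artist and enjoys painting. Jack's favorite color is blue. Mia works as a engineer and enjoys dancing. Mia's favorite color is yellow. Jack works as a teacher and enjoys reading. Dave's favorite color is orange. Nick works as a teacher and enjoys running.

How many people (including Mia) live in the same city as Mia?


Mia lives in Chicago. Count = 1

1


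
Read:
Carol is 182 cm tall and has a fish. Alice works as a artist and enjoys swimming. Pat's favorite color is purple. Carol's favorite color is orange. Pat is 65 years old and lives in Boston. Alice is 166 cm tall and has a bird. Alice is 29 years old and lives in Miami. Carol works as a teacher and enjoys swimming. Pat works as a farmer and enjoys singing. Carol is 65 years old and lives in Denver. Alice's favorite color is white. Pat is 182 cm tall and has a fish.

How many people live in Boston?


Count in Boston: 1

1


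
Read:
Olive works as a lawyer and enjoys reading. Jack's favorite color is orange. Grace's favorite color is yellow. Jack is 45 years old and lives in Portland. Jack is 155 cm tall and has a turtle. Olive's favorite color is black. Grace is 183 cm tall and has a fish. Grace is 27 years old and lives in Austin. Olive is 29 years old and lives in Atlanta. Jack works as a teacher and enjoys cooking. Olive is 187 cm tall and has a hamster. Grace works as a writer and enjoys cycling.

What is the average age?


Sum=101, n=3, avg=33.67

33.67


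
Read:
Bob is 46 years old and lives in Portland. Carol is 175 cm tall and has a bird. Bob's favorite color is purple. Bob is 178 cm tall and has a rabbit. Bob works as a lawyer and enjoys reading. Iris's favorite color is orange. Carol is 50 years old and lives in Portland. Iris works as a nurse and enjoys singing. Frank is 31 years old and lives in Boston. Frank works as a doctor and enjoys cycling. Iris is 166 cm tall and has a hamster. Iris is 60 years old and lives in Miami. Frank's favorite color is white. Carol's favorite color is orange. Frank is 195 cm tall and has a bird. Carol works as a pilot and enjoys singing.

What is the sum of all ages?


50+60+31+46 = 187

187


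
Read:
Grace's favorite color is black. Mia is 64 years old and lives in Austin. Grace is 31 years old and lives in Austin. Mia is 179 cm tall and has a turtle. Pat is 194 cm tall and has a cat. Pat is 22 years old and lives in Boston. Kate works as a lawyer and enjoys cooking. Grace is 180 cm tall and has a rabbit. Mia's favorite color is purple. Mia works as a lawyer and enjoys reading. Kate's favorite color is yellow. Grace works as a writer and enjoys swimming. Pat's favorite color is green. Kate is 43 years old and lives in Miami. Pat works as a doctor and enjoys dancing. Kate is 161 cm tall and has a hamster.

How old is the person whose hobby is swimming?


Person with hobby=swimming is Grace, age 31

31


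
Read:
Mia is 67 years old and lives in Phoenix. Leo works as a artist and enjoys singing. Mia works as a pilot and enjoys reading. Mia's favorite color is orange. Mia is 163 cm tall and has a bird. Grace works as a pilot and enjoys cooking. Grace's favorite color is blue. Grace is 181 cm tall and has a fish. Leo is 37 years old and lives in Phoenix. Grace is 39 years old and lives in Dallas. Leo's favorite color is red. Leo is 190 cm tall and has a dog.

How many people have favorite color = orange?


Count: 1

1


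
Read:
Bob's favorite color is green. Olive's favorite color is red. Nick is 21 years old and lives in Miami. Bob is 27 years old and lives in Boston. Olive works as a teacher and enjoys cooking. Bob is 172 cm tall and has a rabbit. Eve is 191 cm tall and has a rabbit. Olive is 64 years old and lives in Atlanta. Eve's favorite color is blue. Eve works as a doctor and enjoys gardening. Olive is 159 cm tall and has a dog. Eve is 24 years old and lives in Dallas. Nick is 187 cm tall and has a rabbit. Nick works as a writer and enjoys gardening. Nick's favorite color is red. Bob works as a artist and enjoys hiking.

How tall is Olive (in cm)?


Olive is 159 cm tall

159


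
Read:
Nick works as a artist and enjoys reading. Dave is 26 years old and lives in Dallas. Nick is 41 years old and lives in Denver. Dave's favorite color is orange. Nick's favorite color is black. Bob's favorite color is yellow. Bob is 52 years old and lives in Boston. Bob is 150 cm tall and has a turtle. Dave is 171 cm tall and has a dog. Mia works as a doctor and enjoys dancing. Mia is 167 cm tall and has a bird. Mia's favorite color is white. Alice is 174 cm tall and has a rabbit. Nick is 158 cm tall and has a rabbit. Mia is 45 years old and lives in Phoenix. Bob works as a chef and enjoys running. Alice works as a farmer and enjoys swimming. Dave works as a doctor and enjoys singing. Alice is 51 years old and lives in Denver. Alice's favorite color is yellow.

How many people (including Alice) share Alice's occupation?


Alice is a farmer. Count = 1

1


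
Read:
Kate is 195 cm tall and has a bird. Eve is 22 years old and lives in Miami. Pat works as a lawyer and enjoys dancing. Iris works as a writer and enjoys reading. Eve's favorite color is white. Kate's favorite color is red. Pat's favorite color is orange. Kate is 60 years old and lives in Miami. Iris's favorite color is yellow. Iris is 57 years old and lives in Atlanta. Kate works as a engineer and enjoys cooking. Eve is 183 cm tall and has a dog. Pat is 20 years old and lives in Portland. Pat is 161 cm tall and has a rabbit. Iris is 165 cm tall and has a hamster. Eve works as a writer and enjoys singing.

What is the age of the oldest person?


Oldest: Kate at 60

60


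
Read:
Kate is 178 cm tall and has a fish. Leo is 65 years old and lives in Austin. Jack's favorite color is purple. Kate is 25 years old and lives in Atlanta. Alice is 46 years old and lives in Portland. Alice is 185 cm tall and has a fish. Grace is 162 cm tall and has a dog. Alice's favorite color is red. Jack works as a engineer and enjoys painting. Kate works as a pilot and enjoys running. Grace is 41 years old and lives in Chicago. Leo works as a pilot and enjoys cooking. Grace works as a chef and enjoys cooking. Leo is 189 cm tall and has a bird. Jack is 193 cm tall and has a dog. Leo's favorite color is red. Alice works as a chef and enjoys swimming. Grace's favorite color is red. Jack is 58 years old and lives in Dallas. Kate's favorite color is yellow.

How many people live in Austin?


Count in Austin: 1

1


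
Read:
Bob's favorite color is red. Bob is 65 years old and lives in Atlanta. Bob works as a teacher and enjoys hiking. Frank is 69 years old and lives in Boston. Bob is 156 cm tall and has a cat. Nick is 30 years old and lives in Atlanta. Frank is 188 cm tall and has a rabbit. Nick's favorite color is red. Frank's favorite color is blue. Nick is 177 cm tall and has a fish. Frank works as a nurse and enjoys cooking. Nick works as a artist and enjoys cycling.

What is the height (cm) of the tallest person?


Tallest: Frank at 188 cm

188


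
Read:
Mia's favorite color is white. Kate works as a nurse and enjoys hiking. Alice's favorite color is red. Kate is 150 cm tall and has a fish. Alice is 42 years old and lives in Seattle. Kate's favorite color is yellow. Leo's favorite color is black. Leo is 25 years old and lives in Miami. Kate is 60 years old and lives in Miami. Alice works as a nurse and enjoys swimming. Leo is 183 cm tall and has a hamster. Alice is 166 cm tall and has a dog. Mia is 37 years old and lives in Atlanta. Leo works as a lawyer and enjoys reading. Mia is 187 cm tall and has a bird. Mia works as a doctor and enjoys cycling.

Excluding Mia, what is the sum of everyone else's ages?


Sum (excluding Mia): 127

127


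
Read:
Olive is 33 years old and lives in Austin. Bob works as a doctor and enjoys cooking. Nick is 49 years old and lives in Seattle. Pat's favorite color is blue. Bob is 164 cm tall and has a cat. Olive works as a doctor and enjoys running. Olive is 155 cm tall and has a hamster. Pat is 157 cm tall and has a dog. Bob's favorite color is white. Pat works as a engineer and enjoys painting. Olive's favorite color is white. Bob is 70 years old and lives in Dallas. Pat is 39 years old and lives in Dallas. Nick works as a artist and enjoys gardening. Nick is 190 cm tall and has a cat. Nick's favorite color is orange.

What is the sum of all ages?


49+39+33+70 = 191

191


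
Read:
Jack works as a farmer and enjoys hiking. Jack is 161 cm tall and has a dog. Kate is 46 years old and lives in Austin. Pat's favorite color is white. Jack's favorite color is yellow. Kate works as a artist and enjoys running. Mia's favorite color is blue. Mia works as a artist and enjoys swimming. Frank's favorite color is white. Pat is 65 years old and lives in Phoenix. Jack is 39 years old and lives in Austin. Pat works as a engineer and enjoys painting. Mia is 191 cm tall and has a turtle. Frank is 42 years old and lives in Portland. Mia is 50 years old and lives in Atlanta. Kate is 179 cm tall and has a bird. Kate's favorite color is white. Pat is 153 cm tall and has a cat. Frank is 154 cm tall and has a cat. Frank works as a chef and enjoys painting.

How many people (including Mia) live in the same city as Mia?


Mia lives in Atlanta. Count = 1

1


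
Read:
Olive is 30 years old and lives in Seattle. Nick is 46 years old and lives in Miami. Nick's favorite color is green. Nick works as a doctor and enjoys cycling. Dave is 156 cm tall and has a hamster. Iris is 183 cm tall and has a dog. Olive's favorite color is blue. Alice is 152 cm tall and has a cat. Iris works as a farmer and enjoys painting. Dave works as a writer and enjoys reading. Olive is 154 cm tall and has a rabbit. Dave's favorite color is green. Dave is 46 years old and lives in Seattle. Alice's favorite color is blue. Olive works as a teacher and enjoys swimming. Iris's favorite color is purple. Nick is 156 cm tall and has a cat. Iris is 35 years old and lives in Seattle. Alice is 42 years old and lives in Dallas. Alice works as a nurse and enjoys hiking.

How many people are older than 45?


Filter: 2

2


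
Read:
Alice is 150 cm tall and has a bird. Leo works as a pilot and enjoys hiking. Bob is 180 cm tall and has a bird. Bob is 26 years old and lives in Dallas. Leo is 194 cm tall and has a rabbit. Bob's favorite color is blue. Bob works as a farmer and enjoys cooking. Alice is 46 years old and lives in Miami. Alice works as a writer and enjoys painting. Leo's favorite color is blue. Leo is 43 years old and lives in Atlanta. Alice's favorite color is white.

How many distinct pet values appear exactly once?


Unique pet values: 1

1


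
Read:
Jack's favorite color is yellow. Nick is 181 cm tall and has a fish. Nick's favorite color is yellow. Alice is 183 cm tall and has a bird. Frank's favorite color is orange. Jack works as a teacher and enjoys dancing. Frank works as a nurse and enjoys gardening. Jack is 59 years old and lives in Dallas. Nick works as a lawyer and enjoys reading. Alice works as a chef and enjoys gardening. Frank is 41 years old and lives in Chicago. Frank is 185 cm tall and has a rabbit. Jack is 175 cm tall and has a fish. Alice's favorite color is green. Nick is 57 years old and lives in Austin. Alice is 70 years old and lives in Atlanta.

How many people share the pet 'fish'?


Count: 2

2


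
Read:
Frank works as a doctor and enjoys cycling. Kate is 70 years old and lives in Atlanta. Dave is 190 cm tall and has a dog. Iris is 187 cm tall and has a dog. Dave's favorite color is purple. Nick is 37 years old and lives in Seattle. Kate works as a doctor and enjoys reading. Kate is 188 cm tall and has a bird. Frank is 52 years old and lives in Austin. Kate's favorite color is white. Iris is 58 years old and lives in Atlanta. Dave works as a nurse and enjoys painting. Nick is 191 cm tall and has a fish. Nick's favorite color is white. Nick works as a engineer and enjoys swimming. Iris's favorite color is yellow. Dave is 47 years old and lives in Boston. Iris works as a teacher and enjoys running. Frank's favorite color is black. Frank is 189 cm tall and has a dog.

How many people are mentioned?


People: Kate, Frank, Dave, Iris, Nick. Count = 5

5


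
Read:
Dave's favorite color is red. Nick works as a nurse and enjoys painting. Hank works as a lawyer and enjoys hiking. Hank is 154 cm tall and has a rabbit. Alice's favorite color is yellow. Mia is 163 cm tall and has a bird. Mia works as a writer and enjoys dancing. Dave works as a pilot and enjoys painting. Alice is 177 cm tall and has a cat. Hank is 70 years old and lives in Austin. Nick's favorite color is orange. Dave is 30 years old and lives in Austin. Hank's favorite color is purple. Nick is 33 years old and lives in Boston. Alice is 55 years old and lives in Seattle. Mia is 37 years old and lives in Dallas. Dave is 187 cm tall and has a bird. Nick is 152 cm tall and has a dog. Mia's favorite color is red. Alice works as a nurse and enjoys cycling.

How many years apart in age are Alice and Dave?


55 vs 30, diff = 25

25


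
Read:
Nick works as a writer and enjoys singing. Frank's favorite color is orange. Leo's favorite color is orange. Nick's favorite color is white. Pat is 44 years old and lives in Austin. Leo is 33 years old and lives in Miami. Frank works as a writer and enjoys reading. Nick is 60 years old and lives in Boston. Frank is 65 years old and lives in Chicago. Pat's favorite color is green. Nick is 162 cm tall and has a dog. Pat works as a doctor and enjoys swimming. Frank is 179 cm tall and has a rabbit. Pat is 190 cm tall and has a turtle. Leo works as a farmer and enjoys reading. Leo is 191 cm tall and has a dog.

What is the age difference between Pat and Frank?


|44 - 65| = 21

21


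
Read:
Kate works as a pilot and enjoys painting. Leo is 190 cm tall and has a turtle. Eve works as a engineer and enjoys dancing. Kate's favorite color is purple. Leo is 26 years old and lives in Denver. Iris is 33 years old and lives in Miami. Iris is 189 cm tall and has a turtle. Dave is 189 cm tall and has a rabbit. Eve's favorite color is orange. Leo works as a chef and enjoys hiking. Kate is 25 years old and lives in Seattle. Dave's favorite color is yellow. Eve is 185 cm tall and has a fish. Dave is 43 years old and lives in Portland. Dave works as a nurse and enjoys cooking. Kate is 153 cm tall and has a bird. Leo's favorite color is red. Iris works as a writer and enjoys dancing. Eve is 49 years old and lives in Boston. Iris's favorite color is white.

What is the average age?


Sum=176, n=5, avg=35.2

35.2


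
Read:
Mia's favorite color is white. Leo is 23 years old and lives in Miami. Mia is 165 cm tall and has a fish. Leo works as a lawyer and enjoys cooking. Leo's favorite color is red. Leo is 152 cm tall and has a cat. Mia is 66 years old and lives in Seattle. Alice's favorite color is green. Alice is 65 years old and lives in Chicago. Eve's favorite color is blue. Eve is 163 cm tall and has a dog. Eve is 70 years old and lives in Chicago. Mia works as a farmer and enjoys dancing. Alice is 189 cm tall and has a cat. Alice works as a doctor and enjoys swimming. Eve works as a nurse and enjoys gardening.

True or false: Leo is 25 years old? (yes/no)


Leo is actually 23. no

no


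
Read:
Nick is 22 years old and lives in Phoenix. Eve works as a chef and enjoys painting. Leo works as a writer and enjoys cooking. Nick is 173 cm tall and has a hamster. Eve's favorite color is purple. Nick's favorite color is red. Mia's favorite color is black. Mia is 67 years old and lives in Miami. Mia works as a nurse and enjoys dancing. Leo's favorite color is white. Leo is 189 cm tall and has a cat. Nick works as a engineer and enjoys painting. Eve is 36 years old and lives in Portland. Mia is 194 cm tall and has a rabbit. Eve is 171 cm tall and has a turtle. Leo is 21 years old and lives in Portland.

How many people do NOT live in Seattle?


Not in Seattle: 4

4


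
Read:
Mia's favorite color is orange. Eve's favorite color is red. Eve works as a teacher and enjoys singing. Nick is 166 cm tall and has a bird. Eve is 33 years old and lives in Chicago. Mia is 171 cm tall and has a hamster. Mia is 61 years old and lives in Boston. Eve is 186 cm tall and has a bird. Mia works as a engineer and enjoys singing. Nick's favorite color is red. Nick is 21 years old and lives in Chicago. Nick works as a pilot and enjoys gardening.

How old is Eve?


Eve is 33 years old

33


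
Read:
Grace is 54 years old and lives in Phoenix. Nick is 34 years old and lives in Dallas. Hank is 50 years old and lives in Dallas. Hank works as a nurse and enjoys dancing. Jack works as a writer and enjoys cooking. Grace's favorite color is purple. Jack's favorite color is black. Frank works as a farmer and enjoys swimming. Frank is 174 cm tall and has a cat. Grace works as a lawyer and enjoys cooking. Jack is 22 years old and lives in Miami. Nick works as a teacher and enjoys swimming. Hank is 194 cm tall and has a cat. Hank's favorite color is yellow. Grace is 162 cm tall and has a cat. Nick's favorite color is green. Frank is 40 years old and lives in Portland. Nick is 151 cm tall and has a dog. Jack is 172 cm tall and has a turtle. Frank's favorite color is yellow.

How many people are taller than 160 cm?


Taller than 160: 4

4


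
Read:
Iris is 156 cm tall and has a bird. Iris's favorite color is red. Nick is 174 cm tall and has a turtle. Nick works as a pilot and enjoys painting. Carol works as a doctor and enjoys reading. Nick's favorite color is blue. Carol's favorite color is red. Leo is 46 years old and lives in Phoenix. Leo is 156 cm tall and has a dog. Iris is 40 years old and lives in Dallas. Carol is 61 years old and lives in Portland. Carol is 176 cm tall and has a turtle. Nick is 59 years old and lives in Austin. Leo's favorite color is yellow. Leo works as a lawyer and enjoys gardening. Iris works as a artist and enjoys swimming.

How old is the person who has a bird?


Person with bird is Iris, age 40

40


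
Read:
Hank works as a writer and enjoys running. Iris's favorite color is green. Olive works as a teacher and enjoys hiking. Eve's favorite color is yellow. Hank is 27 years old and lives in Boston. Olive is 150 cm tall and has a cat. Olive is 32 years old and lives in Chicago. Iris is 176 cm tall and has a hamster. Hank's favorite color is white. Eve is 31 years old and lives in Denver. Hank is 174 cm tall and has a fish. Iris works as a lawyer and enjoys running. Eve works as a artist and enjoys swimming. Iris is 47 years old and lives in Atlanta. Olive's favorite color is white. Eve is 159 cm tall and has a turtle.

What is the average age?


Sum=137, n=4, avg=34.25

34.25


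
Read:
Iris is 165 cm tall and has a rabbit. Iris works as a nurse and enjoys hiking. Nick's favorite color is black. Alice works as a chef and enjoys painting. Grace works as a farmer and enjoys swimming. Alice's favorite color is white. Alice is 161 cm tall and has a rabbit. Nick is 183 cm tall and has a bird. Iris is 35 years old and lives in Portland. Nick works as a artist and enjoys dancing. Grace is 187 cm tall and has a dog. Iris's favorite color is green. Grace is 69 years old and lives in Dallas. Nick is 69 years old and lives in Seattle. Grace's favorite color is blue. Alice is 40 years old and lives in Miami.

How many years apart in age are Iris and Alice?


35 vs 40, diff = 5

5


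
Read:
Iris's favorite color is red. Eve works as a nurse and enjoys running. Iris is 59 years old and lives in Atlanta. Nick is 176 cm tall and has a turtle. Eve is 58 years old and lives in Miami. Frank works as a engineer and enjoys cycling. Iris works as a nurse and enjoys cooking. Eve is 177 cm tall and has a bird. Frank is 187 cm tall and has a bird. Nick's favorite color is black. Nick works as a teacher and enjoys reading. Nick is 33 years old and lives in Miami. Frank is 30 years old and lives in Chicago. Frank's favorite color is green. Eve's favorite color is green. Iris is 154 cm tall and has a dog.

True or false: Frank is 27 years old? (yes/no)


Frank is actually 30. no

no


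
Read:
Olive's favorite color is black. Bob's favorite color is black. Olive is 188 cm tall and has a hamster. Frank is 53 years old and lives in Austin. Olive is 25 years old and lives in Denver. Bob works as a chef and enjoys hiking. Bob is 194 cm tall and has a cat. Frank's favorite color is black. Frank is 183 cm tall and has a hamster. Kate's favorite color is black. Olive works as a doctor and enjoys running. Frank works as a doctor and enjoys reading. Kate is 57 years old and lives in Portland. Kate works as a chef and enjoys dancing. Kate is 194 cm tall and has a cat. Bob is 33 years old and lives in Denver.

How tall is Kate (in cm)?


Kate is 194 cm tall

194


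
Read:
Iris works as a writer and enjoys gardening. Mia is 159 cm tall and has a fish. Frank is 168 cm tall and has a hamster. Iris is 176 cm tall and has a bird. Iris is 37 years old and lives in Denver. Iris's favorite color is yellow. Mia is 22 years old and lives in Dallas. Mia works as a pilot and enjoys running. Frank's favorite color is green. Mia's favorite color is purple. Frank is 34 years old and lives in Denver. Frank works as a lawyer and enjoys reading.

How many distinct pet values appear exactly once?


Unique pet values: 3

3


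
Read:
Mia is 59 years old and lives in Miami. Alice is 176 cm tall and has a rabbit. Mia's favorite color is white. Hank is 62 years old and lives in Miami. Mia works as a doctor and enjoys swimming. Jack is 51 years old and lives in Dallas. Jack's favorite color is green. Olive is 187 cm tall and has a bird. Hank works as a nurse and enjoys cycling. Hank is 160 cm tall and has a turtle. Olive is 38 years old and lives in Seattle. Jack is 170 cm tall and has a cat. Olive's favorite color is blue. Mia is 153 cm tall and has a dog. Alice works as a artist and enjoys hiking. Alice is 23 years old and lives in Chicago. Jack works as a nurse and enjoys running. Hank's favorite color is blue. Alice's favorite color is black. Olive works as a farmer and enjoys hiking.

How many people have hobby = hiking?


Count: 2

2


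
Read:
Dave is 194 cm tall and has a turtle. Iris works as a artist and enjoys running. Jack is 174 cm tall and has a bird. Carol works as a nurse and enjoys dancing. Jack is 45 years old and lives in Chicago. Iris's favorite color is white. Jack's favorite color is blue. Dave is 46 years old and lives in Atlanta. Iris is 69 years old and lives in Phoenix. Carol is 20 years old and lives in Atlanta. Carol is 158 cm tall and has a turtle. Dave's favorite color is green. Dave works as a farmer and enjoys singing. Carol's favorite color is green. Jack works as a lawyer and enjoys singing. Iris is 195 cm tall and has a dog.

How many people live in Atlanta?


Count in Atlanta: 2

2


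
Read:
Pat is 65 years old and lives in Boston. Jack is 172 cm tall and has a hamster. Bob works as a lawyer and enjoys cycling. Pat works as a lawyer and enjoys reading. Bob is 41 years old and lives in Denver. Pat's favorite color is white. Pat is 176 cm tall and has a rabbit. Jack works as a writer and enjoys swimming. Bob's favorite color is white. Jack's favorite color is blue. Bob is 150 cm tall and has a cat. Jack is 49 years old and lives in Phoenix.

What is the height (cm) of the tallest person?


Tallest: Pat at 176 cm

176


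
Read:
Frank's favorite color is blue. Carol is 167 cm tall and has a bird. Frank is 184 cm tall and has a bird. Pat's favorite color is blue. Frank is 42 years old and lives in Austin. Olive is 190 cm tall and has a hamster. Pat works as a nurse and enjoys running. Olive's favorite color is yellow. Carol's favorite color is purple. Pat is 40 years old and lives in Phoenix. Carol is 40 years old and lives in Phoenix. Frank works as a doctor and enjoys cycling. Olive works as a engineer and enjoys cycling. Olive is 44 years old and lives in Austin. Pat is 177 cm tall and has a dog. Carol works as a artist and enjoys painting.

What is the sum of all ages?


40+44+42+40 = 166

166


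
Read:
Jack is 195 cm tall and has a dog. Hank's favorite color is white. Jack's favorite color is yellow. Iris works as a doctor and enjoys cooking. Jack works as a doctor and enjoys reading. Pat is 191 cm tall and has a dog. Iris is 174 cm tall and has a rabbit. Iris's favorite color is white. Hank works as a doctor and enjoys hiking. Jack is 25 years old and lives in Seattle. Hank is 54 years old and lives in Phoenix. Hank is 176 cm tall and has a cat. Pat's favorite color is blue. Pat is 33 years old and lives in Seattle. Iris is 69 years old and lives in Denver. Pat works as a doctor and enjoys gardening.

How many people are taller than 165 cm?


Taller than 165: 4

4


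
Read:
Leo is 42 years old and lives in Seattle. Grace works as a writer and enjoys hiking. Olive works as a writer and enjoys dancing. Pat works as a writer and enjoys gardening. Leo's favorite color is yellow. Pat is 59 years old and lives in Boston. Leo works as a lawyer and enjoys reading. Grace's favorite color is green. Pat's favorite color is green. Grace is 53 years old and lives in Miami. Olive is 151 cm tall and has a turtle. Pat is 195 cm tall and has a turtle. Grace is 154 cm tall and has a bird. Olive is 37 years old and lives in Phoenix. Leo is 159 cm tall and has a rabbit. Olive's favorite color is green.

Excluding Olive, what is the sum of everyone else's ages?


Sum (excluding Olive): 154

154


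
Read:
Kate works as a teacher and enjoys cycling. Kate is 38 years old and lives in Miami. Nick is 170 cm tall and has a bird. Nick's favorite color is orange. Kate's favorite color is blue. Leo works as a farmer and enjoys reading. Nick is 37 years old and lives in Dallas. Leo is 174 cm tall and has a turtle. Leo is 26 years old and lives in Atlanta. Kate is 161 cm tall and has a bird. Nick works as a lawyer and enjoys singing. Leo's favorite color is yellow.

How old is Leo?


Leo is 26 years old

26


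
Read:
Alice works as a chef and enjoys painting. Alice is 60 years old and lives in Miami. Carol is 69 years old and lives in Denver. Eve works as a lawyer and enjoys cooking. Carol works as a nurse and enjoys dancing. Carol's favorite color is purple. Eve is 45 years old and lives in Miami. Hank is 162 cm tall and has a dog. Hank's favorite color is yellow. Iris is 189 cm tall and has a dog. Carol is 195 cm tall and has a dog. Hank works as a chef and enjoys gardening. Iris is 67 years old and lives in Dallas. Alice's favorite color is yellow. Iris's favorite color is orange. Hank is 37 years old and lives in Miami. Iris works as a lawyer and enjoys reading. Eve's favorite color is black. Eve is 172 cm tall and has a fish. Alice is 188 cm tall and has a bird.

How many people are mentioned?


People: Iris, Alice, Eve, Hank, Carol. Count = 5

5


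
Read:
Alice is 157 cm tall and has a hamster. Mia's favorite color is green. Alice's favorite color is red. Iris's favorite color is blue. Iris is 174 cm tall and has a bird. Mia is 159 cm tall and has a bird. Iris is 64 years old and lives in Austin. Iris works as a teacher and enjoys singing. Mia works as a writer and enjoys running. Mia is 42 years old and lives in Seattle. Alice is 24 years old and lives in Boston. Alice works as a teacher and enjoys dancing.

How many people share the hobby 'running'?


Count: 1

1


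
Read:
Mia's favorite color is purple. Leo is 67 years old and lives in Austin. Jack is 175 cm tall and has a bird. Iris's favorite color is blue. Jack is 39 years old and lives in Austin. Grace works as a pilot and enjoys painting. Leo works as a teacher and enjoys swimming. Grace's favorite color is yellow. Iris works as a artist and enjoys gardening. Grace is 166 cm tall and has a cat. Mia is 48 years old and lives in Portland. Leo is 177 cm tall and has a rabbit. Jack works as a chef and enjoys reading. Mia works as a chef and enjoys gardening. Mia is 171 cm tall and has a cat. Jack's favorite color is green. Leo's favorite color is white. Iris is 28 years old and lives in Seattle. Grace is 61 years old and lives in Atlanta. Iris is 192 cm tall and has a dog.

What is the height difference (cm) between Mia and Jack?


|171 - 175| = 4

4


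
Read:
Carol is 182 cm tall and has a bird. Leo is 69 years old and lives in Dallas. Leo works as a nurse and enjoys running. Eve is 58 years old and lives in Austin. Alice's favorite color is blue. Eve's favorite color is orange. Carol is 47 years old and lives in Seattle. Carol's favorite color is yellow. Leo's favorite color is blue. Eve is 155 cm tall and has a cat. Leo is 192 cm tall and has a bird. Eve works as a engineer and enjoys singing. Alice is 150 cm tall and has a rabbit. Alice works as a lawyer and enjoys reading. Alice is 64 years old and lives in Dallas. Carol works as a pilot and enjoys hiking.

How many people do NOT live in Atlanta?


Not in Atlanta: 4

4


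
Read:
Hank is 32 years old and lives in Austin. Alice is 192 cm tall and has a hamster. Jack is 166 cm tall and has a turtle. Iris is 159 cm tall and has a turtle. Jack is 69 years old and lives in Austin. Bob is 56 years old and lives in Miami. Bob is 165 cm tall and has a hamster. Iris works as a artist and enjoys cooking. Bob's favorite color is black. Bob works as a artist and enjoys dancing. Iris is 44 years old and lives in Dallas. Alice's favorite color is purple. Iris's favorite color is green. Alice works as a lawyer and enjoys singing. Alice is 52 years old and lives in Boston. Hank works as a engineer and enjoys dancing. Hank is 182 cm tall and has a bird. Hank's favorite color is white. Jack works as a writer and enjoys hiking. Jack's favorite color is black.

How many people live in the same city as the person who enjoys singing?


Person with hobby singing is Alice, city Boston. Count = 1

1


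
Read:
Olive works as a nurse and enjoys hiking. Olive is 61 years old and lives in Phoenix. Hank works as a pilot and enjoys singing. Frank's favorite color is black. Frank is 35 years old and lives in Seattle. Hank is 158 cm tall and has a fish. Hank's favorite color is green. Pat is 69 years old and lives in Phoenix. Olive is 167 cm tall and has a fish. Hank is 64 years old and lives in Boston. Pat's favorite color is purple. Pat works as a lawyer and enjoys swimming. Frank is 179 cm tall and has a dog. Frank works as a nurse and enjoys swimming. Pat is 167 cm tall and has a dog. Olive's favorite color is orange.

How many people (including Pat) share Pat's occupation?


Pat is a lawyer. Count = 1

1


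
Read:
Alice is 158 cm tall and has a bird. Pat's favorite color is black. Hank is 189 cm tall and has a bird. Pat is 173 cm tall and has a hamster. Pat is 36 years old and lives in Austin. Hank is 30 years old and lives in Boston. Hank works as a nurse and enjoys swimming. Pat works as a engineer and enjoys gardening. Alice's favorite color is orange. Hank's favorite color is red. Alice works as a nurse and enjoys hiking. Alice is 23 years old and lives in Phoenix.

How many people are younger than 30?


Filter: 1

1


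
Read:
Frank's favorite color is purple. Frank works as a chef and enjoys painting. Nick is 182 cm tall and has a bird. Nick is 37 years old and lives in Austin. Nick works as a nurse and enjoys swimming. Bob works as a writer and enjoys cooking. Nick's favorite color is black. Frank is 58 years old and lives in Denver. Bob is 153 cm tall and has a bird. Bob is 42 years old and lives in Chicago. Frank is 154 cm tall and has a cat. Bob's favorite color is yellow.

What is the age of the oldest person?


Oldest: Frank at 58

58


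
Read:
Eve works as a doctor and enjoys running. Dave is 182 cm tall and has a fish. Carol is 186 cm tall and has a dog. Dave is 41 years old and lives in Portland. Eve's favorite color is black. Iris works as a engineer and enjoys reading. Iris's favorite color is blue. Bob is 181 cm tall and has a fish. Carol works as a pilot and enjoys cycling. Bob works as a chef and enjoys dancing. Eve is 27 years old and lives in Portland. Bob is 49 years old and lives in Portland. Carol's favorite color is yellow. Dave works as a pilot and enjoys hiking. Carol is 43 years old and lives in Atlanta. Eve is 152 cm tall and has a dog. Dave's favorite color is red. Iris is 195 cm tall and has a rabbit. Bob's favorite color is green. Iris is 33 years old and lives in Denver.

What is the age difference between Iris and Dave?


|33 - 41| = 8

8


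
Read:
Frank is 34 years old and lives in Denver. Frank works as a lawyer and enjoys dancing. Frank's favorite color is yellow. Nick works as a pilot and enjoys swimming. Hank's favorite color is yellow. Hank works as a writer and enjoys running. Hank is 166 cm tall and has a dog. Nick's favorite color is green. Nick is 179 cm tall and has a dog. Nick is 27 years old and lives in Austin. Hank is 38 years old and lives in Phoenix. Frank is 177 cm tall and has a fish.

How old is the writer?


The writer is Hank, age 38

38


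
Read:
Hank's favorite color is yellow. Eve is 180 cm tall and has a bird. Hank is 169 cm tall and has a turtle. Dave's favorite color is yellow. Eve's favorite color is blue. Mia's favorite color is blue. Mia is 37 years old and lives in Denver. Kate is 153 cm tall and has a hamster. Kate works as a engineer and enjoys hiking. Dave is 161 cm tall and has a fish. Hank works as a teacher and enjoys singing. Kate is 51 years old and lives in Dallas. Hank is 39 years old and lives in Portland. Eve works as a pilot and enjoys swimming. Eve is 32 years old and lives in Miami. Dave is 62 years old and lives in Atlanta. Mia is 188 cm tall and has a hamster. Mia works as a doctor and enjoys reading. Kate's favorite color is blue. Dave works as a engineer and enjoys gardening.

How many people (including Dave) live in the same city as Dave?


Dave lives in Atlanta. Count = 1

1


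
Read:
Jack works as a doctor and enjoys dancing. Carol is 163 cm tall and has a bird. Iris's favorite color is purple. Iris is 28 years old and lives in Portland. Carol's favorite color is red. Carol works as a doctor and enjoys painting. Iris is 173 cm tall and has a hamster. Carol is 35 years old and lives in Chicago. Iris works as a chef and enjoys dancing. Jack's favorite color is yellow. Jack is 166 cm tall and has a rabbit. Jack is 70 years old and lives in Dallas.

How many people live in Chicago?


Count in Chicago: 1

1
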